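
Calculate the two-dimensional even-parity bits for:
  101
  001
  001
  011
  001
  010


Row parities: 011011
Column parities: 101

Row P: 011011, Col P: 101, Corner: 0


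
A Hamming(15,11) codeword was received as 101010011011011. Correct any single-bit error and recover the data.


Syndrome = 0: no error detected

Data: 11001011011 (no errors)


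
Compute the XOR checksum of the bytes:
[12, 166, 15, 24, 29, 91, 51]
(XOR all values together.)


XOR chain: 12 ^ 166 ^ 15 ^ 24 ^ 29 ^ 91 ^ 51 = 200

200


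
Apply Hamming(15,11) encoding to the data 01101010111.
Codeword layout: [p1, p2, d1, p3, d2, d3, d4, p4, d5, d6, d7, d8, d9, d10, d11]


Parity bits: p1=1, p2=0, p3=1, p4=1

100111011010111


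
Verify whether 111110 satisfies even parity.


Number of 1s: 5

No, parity error (5 ones)


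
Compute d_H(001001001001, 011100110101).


XOR: 010101111100
Count of 1s: 7

7


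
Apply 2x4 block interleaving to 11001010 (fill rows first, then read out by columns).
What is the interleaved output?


Matrix:
  1100
  1010
Read columns: 11100100

11100100


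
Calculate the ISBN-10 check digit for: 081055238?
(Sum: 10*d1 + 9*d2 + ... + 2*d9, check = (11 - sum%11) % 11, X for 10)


Weighted sum: 168
168 mod 11 = 3

Check digit: 8


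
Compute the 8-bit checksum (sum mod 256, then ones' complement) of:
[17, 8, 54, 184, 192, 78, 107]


Sum = 640 mod 256 = 128
Complement = 127

127


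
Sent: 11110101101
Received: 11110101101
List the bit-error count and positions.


XOR: 00000000000

0 errors (received matches sent)


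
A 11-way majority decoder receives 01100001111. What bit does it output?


Ones: 6 out of 11
Threshold: 6

1 (6/11 voted 1)


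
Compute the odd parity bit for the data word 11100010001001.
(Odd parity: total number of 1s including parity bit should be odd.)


Number of 1s in data: 6
Parity bit: 1

1


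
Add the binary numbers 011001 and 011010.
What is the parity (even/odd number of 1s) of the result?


011001 = 25
011010 = 26
Sum = 51 = 110011
1s count = 4

even parity (4 ones in 110011)


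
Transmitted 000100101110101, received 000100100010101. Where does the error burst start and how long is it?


XOR: 000000001100000

Burst at position 8, length 2


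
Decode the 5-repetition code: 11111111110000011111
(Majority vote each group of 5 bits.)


Groups: 11111, 11111, 00000, 11111
Majority votes: 1101

1101


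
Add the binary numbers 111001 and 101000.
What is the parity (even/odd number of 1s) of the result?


111001 = 57
101000 = 40
Sum = 97 = 1100001
1s count = 3

odd parity (3 ones in 1100001)


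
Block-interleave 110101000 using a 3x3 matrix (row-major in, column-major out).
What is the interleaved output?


Matrix:
  110
  101
  000
Read columns: 110100010

110100010


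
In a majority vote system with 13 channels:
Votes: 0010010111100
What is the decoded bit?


Ones: 6 out of 13
Threshold: 7

0 (6/13 voted 1)


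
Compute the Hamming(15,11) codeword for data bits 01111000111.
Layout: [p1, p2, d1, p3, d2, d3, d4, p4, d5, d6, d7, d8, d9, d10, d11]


Parity bits: p1=1, p2=0, p3=0, p4=0

100011101000111


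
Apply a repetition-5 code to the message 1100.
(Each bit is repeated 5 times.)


Each bit -> 5 copies

11111111110000000000


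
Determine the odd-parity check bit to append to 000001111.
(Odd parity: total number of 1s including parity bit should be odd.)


Number of 1s in data: 4
Parity bit: 1

1


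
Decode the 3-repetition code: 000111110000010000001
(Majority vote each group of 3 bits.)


Groups: 000, 111, 110, 000, 010, 000, 001
Majority votes: 0110000

0110000


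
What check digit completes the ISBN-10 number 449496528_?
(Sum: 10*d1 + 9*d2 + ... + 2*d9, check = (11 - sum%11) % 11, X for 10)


Weighted sum: 302
302 mod 11 = 5

Check digit: 6


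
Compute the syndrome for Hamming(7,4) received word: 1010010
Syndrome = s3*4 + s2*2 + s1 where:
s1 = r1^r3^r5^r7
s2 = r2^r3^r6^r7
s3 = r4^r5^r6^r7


s1=0, s2=0, s3=1

Syndrome = 4 (error at position 4)


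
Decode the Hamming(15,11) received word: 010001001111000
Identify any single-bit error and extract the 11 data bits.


Syndrome = 0: no error detected

Data: 00101111000 (no errors)


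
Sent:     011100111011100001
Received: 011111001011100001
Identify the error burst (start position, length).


XOR: 000011110000000000

Burst at position 4, length 4


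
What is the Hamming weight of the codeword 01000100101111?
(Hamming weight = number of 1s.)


Counting 1s in 01000100101111

7


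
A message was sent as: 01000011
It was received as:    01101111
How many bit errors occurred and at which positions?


XOR: 00101100

3 error(s) at position(s): 2, 4, 5


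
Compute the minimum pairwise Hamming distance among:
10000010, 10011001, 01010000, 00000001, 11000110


Comparing all pairs, minimum distance: 2
Can detect 1 errors, correct 0 errors

2


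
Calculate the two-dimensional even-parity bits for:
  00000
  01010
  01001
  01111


Row parities: 0000
Column parities: 01100

Row P: 0000, Col P: 01100, Corner: 0


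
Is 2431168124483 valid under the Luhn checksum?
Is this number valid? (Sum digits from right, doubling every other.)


Luhn sum = 53
53 mod 10 = 3

Invalid (Luhn sum mod 10 = 3)


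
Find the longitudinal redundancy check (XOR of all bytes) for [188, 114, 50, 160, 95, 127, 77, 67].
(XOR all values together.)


XOR chain: 188 ^ 114 ^ 50 ^ 160 ^ 95 ^ 127 ^ 77 ^ 67 = 114

114


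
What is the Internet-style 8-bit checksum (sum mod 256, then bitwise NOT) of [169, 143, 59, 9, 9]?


Sum = 389 mod 256 = 133
Complement = 122

122


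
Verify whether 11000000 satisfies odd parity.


Number of 1s: 2

No, parity error (2 ones)


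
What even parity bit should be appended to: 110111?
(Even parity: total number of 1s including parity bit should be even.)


Number of 1s in data: 5
Parity bit: 1

1


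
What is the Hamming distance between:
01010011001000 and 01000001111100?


XOR: 00010010110100
Count of 1s: 5

5


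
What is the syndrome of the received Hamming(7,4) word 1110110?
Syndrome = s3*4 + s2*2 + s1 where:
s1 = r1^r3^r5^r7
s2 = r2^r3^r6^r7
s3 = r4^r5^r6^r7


s1=1, s2=1, s3=0

Syndrome = 3 (error at position 3)


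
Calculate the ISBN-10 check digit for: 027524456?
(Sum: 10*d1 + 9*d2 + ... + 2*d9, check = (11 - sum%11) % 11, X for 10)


Weighted sum: 184
184 mod 11 = 8

Check digit: 3


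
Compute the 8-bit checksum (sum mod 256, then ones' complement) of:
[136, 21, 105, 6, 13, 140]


Sum = 421 mod 256 = 165
Complement = 90

90


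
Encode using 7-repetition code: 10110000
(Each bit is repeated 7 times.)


Each bit -> 7 copies

11111110000000111111111111110000000000000000000000000000


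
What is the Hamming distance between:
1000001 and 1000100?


XOR: 0000101
Count of 1s: 2

2


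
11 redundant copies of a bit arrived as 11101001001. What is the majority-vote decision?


Ones: 6 out of 11
Threshold: 6

1 (6/11 voted 1)


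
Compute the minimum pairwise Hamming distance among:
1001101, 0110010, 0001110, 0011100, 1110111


Comparing all pairs, minimum distance: 2
Can detect 1 errors, correct 0 errors

2


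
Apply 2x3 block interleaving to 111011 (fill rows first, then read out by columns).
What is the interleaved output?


Matrix:
  111
  011
Read columns: 101111

101111


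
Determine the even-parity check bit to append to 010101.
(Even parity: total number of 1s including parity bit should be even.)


Number of 1s in data: 3
Parity bit: 1

1


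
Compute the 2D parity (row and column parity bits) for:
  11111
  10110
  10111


Row parities: 110
Column parities: 11110

Row P: 110, Col P: 11110, Corner: 0


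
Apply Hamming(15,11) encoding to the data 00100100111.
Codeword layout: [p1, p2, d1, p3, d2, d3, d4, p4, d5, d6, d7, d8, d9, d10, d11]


Parity bits: p1=0, p2=0, p3=0, p4=0

000001000100111


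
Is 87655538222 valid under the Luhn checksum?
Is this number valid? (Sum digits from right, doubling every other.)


Luhn sum = 44
44 mod 10 = 4

Invalid (Luhn sum mod 10 = 4)


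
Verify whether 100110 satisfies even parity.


Number of 1s: 3

No, parity error (3 ones)


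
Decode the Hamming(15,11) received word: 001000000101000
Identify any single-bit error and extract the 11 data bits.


Syndrome = 5: error at position 5

Data: 11000101000 (corrected bit 5)


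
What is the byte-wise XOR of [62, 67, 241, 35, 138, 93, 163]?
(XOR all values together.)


XOR chain: 62 ^ 67 ^ 241 ^ 35 ^ 138 ^ 93 ^ 163 = 219

219


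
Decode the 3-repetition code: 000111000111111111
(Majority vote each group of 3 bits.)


Groups: 000, 111, 000, 111, 111, 111
Majority votes: 010111

010111


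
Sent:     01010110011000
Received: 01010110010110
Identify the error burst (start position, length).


XOR: 00000000001110

Burst at position 10, length 3


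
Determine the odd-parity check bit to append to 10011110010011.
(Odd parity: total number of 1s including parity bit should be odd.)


Number of 1s in data: 8
Parity bit: 1

1


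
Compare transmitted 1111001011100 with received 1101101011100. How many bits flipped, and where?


XOR: 0010100000000

2 error(s) at position(s): 2, 4


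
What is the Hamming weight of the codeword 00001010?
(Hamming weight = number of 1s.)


Counting 1s in 00001010

2


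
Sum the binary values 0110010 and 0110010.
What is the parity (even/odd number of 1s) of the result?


0110010 = 50
0110010 = 50
Sum = 100 = 1100100
1s count = 3

odd parity (3 ones in 1100100)


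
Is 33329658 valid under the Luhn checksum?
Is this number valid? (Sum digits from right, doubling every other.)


Luhn sum = 41
41 mod 10 = 1

Invalid (Luhn sum mod 10 = 1)


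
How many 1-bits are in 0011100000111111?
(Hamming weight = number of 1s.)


Counting 1s in 0011100000111111

9


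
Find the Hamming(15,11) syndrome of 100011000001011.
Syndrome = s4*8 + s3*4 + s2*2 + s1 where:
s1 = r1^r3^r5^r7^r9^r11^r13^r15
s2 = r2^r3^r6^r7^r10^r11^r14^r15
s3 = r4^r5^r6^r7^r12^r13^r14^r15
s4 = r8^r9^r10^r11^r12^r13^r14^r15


s1=1, s2=1, s3=1, s4=1

Syndrome = 15 (error at position 15)


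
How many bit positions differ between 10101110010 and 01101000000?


XOR: 11000110010
Count of 1s: 5

5


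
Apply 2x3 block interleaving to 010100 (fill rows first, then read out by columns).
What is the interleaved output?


Matrix:
  010
  100
Read columns: 011000

011000


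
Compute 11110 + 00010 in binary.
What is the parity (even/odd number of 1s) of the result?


11110 = 30
00010 = 2
Sum = 32 = 100000
1s count = 1

odd parity (1 ones in 100000)


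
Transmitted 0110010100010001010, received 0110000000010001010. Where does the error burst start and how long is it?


XOR: 0000010100000000000

Burst at position 5, length 3


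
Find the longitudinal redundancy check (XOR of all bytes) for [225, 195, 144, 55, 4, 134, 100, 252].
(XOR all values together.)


XOR chain: 225 ^ 195 ^ 144 ^ 55 ^ 4 ^ 134 ^ 100 ^ 252 = 159

159


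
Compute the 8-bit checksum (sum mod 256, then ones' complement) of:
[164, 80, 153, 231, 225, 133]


Sum = 986 mod 256 = 218
Complement = 37

37


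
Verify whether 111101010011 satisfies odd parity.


Number of 1s: 8

No, parity error (8 ones)


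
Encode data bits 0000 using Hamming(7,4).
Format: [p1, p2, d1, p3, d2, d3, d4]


Parity bits: p1=0, p2=0, p3=0

0000000


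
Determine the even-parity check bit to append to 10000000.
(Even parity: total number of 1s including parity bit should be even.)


Number of 1s in data: 1
Parity bit: 1

1


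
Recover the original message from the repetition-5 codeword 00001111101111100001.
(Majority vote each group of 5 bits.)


Groups: 00001, 11110, 11111, 00001
Majority votes: 0110

0110


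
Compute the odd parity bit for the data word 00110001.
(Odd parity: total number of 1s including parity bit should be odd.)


Number of 1s in data: 3
Parity bit: 0

0


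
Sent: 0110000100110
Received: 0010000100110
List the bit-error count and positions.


XOR: 0100000000000

1 error(s) at position(s): 1


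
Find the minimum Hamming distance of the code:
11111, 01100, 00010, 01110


Comparing all pairs, minimum distance: 1
Can detect 0 errors, correct 0 errors

1


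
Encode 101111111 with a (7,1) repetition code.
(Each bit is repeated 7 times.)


Each bit -> 7 copies

111111100000001111111111111111111111111111111111111111111111111


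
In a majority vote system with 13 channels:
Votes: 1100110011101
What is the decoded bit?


Ones: 8 out of 13
Threshold: 7

1 (8/13 voted 1)


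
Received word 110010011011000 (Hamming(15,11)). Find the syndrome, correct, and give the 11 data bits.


Syndrome = 0: no error detected

Data: 01001011000 (no errors)


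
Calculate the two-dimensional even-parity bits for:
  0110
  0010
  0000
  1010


Row parities: 0100
Column parities: 1110

Row P: 0100, Col P: 1110, Corner: 1


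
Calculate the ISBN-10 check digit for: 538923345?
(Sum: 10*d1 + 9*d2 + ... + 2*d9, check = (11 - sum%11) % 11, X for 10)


Weighted sum: 265
265 mod 11 = 1

Check digit: X


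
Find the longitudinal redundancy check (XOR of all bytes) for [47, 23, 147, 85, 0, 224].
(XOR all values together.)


XOR chain: 47 ^ 23 ^ 147 ^ 85 ^ 0 ^ 224 = 30

30


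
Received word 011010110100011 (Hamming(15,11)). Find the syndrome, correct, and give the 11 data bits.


Syndrome = 0: no error detected

Data: 11010100011 (no errors)


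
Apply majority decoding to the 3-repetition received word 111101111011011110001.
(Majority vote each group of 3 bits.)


Groups: 111, 101, 111, 011, 011, 110, 001
Majority votes: 1111110

1111110


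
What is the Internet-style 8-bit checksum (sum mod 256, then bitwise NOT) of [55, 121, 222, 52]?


Sum = 450 mod 256 = 194
Complement = 61

61


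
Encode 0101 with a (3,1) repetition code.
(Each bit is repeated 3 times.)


Each bit -> 3 copies

000111000111


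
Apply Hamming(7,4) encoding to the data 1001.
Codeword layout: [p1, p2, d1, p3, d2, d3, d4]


Parity bits: p1=0, p2=0, p3=1

0011001


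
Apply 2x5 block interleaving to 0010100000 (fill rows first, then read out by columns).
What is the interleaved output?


Matrix:
  00101
  00000
Read columns: 0000100010

0000100010


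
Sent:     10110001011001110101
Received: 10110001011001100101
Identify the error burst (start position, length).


XOR: 00000000000000010000

Burst at position 15, length 1


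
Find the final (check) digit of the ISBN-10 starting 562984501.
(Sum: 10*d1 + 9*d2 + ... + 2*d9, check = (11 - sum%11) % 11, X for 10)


Weighted sum: 273
273 mod 11 = 9

Check digit: 2


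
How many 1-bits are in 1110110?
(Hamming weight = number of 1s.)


Counting 1s in 1110110

5


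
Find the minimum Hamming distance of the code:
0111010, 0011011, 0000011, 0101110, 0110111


Comparing all pairs, minimum distance: 2
Can detect 1 errors, correct 0 errors

2


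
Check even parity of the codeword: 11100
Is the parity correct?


Number of 1s: 3

No, parity error (3 ones)


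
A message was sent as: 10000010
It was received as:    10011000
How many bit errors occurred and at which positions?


XOR: 00011010

3 error(s) at position(s): 3, 4, 6


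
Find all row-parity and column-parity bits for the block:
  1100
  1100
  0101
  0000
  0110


Row parities: 00000
Column parities: 0011

Row P: 00000, Col P: 0011, Corner: 0


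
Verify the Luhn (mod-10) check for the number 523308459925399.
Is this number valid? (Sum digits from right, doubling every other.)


Luhn sum = 72
72 mod 10 = 2

Invalid (Luhn sum mod 10 = 2)


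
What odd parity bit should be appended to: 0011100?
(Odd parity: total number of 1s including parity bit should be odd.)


Number of 1s in data: 3
Parity bit: 0

0


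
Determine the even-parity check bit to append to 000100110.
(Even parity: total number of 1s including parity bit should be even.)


Number of 1s in data: 3
Parity bit: 1

1


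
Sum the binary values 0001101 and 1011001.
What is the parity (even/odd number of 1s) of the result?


0001101 = 13
1011001 = 89
Sum = 102 = 1100110
1s count = 4

even parity (4 ones in 1100110)


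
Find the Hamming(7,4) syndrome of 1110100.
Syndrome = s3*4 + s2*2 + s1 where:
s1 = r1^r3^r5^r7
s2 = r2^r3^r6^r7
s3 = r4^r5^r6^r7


s1=1, s2=0, s3=1

Syndrome = 5 (error at position 5)


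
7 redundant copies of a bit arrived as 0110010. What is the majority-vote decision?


Ones: 3 out of 7
Threshold: 4

0 (3/7 voted 1)


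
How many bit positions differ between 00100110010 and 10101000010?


XOR: 10001110000
Count of 1s: 4

4


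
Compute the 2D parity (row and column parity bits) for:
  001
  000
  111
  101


Row parities: 1010
Column parities: 011

Row P: 1010, Col P: 011, Corner: 0


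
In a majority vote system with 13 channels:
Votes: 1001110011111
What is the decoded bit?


Ones: 9 out of 13
Threshold: 7

1 (9/13 voted 1)


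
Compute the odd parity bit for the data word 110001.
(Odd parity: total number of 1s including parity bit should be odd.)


Number of 1s in data: 3
Parity bit: 0

0


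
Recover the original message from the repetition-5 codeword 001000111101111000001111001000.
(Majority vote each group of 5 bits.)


Groups: 00100, 01111, 01111, 00000, 11110, 01000
Majority votes: 011010

011010


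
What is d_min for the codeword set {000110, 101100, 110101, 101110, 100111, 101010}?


Comparing all pairs, minimum distance: 1
Can detect 0 errors, correct 0 errors

1


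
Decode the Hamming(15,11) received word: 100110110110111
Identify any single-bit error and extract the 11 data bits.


Syndrome = 2: error at position 2

Data: 01010110111 (corrected bit 2)


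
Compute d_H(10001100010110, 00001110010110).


XOR: 10000010000000
Count of 1s: 2

2


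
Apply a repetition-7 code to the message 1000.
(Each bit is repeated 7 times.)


Each bit -> 7 copies

1111111000000000000000000000


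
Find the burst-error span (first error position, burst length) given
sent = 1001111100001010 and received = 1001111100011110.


XOR: 0000000000010100

Burst at position 11, length 3


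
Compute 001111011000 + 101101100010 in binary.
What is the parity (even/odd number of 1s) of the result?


001111011000 = 984
101101100010 = 2914
Sum = 3898 = 111100111010
1s count = 8

even parity (8 ones in 111100111010)


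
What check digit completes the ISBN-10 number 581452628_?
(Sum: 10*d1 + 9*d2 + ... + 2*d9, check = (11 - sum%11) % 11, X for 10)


Weighted sum: 244
244 mod 11 = 2

Check digit: 9


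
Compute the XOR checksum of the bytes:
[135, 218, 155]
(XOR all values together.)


XOR chain: 135 ^ 218 ^ 155 = 198

198


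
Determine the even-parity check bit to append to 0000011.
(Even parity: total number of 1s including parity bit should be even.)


Number of 1s in data: 2
Parity bit: 0

0


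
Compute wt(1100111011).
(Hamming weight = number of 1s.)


Counting 1s in 1100111011

7


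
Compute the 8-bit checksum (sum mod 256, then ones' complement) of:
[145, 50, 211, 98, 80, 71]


Sum = 655 mod 256 = 143
Complement = 112

112


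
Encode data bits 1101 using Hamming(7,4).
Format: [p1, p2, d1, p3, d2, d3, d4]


Parity bits: p1=1, p2=0, p3=0

1010101


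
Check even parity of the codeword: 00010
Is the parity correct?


Number of 1s: 1

No, parity error (1 ones)


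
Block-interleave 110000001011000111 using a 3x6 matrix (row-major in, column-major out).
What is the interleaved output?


Matrix:
  110000
  001011
  000111
Read columns: 100100010001011011

100100010001011011


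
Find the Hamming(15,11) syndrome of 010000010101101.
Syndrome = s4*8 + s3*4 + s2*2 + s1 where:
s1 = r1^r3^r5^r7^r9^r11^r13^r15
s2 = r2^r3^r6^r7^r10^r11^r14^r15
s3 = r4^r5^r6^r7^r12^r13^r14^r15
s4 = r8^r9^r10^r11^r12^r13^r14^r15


s1=0, s2=1, s3=1, s4=1

Syndrome = 14 (error at position 14)


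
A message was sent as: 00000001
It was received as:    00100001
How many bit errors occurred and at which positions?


XOR: 00100000

1 error(s) at position(s): 2


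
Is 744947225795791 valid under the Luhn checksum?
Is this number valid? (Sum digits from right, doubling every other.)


Luhn sum = 80
80 mod 10 = 0

Valid (Luhn sum mod 10 = 0)


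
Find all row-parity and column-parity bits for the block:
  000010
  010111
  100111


Row parities: 100
Column parities: 110010

Row P: 100, Col P: 110010, Corner: 1


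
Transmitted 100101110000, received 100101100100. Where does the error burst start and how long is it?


XOR: 000000010100

Burst at position 7, length 3


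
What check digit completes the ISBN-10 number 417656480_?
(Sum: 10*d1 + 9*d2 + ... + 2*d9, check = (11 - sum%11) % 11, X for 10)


Weighted sum: 247
247 mod 11 = 5

Check digit: 6


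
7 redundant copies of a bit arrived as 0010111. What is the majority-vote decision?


Ones: 4 out of 7
Threshold: 4

1 (4/7 voted 1)


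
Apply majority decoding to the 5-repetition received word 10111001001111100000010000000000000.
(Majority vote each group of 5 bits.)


Groups: 10111, 00100, 11111, 00000, 01000, 00000, 00000
Majority votes: 1010000

1010000


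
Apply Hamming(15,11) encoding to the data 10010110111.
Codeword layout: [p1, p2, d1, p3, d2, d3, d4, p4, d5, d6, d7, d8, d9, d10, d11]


Parity bits: p1=1, p2=0, p3=0, p4=1

101000110110111


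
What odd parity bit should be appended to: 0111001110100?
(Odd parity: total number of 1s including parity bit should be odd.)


Number of 1s in data: 7
Parity bit: 0

0


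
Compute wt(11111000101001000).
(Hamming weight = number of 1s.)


Counting 1s in 11111000101001000

8


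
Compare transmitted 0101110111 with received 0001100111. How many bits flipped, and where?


XOR: 0100010000

2 error(s) at position(s): 1, 5


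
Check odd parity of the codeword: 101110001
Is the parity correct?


Number of 1s: 5

Yes, parity is correct (5 ones)


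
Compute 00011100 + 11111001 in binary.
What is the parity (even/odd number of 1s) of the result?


00011100 = 28
11111001 = 249
Sum = 277 = 100010101
1s count = 4

even parity (4 ones in 100010101)


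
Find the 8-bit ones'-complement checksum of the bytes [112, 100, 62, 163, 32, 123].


Sum = 592 mod 256 = 80
Complement = 175

175


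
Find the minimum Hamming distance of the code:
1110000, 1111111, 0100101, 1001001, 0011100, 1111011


Comparing all pairs, minimum distance: 1
Can detect 0 errors, correct 0 errors

1


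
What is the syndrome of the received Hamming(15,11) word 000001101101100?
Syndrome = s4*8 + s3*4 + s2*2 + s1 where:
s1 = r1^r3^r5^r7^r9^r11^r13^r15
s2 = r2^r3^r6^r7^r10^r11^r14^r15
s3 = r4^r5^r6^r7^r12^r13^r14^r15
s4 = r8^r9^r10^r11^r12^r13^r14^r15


s1=1, s2=1, s3=0, s4=0

Syndrome = 3 (error at position 3)


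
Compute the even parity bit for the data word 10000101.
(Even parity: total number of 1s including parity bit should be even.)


Number of 1s in data: 3
Parity bit: 1

1


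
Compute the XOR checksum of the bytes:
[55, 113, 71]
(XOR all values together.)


XOR chain: 55 ^ 113 ^ 71 = 1

1


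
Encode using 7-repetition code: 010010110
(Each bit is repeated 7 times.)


Each bit -> 7 copies

000000011111110000000000000011111110000000111111111111110000000


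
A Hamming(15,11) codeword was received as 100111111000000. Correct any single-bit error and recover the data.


Syndrome = 0: no error detected

Data: 01111000000 (no errors)


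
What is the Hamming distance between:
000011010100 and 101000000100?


XOR: 101011010000
Count of 1s: 5

5


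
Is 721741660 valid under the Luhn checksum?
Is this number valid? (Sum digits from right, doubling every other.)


Luhn sum = 32
32 mod 10 = 2

Invalid (Luhn sum mod 10 = 2)


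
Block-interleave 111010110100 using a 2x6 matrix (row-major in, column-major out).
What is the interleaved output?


Matrix:
  111010
  110100
Read columns: 111110011000

111110011000


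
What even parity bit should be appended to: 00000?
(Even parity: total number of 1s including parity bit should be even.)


Number of 1s in data: 0
Parity bit: 0

0


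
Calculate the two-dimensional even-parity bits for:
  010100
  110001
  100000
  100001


Row parities: 0110
Column parities: 100100

Row P: 0110, Col P: 100100, Corner: 0


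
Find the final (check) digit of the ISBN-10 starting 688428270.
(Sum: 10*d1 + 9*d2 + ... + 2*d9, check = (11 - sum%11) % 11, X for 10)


Weighted sum: 305
305 mod 11 = 8

Check digit: 3


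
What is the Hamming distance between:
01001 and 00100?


XOR: 01101
Count of 1s: 3

3


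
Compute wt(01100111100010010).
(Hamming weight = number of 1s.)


Counting 1s in 01100111100010010

8


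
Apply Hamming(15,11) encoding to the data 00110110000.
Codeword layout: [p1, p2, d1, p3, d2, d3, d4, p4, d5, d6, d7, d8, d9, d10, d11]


Parity bits: p1=0, p2=0, p3=0, p4=0

000001100110000


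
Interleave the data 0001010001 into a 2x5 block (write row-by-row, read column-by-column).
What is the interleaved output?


Matrix:
  00010
  10001
Read columns: 0100001001

0100001001


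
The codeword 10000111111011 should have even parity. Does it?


Number of 1s: 9

No, parity error (9 ones)


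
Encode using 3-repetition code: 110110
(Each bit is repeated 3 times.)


Each bit -> 3 copies

111111000111111000


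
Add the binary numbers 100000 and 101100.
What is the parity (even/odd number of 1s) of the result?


100000 = 32
101100 = 44
Sum = 76 = 1001100
1s count = 3

odd parity (3 ones in 1001100)


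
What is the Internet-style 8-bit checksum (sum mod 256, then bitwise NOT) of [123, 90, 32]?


Sum = 245 mod 256 = 245
Complement = 10

10


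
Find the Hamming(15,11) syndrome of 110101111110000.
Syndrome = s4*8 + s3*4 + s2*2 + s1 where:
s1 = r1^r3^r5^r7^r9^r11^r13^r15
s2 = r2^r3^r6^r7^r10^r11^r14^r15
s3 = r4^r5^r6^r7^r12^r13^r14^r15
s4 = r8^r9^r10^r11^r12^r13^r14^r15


s1=0, s2=1, s3=1, s4=0

Syndrome = 6 (error at position 6)


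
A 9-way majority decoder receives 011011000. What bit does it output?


Ones: 4 out of 9
Threshold: 5

0 (4/9 voted 1)


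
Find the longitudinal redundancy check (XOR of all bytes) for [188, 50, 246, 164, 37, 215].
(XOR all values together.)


XOR chain: 188 ^ 50 ^ 246 ^ 164 ^ 37 ^ 215 = 46

46


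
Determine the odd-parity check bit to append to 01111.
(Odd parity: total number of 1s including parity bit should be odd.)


Number of 1s in data: 4
Parity bit: 1

1


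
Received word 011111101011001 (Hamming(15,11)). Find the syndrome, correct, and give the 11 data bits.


Syndrome = 0: no error detected

Data: 11111011001 (no errors)


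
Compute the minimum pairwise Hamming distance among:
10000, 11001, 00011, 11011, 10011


Comparing all pairs, minimum distance: 1
Can detect 0 errors, correct 0 errors

1


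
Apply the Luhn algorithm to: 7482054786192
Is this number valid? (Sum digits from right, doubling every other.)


Luhn sum = 60
60 mod 10 = 0

Valid (Luhn sum mod 10 = 0)


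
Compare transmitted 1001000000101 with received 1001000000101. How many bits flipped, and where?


XOR: 0000000000000

0 errors (received matches sent)


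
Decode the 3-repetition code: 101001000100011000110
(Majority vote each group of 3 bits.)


Groups: 101, 001, 000, 100, 011, 000, 110
Majority votes: 1000101

1000101


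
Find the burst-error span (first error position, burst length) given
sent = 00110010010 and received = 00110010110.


XOR: 00000000100

Burst at position 8, length 1


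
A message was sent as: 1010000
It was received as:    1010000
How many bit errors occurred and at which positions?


XOR: 0000000

0 errors (received matches sent)


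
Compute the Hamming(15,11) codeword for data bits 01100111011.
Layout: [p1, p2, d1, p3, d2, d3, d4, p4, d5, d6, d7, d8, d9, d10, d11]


Parity bits: p1=1, p2=1, p3=1, p4=1

110111010111011


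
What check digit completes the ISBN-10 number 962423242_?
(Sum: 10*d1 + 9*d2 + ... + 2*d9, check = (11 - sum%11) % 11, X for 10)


Weighted sum: 239
239 mod 11 = 8

Check digit: 3


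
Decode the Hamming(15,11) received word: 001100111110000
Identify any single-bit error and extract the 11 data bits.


Syndrome = 0: no error detected

Data: 10011110000 (no errors)


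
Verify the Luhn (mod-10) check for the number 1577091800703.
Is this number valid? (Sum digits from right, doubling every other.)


Luhn sum = 41
41 mod 10 = 1

Invalid (Luhn sum mod 10 = 1)


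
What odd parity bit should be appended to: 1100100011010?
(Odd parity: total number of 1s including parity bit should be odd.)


Number of 1s in data: 6
Parity bit: 1

1


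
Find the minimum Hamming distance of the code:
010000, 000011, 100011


Comparing all pairs, minimum distance: 1
Can detect 0 errors, correct 0 errors

1


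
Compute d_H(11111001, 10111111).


XOR: 01000110
Count of 1s: 3

3


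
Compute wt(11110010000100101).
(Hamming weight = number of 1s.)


Counting 1s in 11110010000100101

8


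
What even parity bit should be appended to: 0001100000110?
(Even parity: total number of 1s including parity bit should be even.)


Number of 1s in data: 4
Parity bit: 0

0


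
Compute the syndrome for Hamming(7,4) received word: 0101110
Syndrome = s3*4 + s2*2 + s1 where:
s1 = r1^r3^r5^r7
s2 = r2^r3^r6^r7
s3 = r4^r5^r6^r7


s1=1, s2=0, s3=1

Syndrome = 5 (error at position 5)


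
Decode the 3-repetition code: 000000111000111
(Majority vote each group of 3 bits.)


Groups: 000, 000, 111, 000, 111
Majority votes: 00101

00101


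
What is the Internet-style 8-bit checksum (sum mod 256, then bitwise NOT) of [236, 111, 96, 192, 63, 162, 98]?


Sum = 958 mod 256 = 190
Complement = 65

65


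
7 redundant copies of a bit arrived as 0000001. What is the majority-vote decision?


Ones: 1 out of 7
Threshold: 4

0 (1/7 voted 1)


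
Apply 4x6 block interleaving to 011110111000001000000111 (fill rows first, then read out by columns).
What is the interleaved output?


Matrix:
  011110
  111000
  001000
  000111
Read columns: 010011001110100110010001

010011001110100110010001


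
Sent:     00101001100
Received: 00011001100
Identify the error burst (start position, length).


XOR: 00110000000

Burst at position 2, length 2


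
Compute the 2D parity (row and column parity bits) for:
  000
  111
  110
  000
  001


Row parities: 01001
Column parities: 000

Row P: 01001, Col P: 000, Corner: 0


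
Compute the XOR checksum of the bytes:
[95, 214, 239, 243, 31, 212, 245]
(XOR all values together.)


XOR chain: 95 ^ 214 ^ 239 ^ 243 ^ 31 ^ 212 ^ 245 = 171

171


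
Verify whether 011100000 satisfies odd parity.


Number of 1s: 3

Yes, parity is correct (3 ones)


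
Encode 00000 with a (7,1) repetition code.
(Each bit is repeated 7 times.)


Each bit -> 7 copies

00000000000000000000000000000000000


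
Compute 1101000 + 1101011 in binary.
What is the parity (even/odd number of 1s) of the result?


1101000 = 104
1101011 = 107
Sum = 211 = 11010011
1s count = 5

odd parity (5 ones in 11010011)


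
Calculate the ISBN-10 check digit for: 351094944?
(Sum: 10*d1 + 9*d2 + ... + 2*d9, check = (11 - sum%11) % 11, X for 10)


Weighted sum: 213
213 mod 11 = 4

Check digit: 7


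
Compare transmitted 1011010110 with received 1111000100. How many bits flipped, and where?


XOR: 0100010010

3 error(s) at position(s): 1, 5, 8


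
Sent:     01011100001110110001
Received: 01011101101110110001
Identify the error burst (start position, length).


XOR: 00000001100000000000

Burst at position 7, length 2


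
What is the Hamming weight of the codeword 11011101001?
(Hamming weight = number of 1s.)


Counting 1s in 11011101001

7


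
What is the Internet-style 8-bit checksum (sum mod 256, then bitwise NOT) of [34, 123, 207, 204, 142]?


Sum = 710 mod 256 = 198
Complement = 57

57


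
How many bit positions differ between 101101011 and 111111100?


XOR: 010010111
Count of 1s: 5

5


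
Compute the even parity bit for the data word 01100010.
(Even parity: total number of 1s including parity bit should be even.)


Number of 1s in data: 3
Parity bit: 1

1


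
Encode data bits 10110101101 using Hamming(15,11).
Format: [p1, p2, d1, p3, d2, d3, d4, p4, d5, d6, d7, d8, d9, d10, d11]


Parity bits: p1=0, p2=1, p3=1, p4=0

011101100101101


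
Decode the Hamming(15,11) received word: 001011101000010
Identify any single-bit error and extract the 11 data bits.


Syndrome = 0: no error detected

Data: 11111000010 (no errors)


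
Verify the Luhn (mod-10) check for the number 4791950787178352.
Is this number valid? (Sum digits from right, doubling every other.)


Luhn sum = 82
82 mod 10 = 2

Invalid (Luhn sum mod 10 = 2)


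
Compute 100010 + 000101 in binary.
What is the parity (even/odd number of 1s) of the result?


100010 = 34
000101 = 5
Sum = 39 = 100111
1s count = 4

even parity (4 ones in 100111)


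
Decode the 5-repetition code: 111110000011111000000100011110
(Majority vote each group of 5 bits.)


Groups: 11111, 00000, 11111, 00000, 01000, 11110
Majority votes: 101001

101001


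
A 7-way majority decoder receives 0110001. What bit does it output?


Ones: 3 out of 7
Threshold: 4

0 (3/7 voted 1)


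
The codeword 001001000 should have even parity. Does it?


Number of 1s: 2

Yes, parity is correct (2 ones)


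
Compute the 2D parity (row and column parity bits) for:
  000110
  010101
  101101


Row parities: 010
Column parities: 111110

Row P: 010, Col P: 111110, Corner: 1


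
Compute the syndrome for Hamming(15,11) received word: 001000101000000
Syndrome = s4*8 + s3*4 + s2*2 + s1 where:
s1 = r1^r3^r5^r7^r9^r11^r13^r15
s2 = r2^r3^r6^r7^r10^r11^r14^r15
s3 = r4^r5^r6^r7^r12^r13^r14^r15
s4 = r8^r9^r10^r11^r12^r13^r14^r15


s1=1, s2=0, s3=1, s4=1

Syndrome = 13 (error at position 13)


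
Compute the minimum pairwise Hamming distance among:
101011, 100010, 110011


Comparing all pairs, minimum distance: 2
Can detect 1 errors, correct 0 errors

2


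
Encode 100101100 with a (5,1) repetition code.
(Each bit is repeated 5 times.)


Each bit -> 5 copies

111110000000000111110000011111111110000000000


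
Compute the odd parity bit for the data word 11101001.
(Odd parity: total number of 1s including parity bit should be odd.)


Number of 1s in data: 5
Parity bit: 0

0


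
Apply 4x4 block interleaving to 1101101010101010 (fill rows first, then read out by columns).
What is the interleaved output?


Matrix:
  1101
  1010
  1010
  1010
Read columns: 1111100001111000

1111100001111000


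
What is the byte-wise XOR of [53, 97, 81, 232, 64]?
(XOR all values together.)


XOR chain: 53 ^ 97 ^ 81 ^ 232 ^ 64 = 173

173


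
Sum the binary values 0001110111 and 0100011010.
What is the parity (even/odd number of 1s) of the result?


0001110111 = 119
0100011010 = 282
Sum = 401 = 110010001
1s count = 4

even parity (4 ones in 110010001)


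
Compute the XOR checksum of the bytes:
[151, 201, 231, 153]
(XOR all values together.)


XOR chain: 151 ^ 201 ^ 231 ^ 153 = 32

32


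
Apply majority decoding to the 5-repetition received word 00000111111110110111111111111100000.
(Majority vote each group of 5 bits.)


Groups: 00000, 11111, 11101, 10111, 11111, 11111, 00000
Majority votes: 0111110

0111110


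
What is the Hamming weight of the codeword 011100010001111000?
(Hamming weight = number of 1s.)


Counting 1s in 011100010001111000

8


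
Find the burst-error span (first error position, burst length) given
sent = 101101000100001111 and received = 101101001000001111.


XOR: 000000001100000000

Burst at position 8, length 2


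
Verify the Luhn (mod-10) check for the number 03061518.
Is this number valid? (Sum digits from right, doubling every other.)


Luhn sum = 26
26 mod 10 = 6

Invalid (Luhn sum mod 10 = 6)


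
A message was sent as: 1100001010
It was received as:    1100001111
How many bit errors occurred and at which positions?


XOR: 0000000101

2 error(s) at position(s): 7, 9


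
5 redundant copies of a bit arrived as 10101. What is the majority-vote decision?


Ones: 3 out of 5
Threshold: 3

1 (3/5 voted 1)


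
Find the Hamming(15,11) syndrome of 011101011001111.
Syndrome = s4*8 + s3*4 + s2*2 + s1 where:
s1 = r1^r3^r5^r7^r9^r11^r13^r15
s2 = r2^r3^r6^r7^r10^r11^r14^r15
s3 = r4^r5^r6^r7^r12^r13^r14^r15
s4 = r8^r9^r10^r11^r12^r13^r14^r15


s1=0, s2=1, s3=0, s4=0

Syndrome = 2 (error at position 2)


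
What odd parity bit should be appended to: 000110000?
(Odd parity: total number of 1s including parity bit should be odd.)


Number of 1s in data: 2
Parity bit: 1

1


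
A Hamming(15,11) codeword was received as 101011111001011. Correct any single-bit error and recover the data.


Syndrome = 10: error at position 10

Data: 11111101011 (corrected bit 10)


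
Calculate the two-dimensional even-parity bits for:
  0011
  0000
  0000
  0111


Row parities: 0001
Column parities: 0100

Row P: 0001, Col P: 0100, Corner: 1


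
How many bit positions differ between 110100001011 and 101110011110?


XOR: 011010010101
Count of 1s: 6

6


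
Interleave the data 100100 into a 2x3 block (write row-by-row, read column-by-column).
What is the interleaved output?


Matrix:
  100
  100
Read columns: 110000

110000


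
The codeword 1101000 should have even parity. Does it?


Number of 1s: 3

No, parity error (3 ones)


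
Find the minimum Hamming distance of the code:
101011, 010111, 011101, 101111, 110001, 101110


Comparing all pairs, minimum distance: 1
Can detect 0 errors, correct 0 errors

1


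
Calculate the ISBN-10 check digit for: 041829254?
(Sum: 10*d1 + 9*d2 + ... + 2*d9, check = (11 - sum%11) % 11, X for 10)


Weighted sum: 188
188 mod 11 = 1

Check digit: X


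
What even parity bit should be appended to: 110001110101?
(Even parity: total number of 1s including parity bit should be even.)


Number of 1s in data: 7
Parity bit: 1

1


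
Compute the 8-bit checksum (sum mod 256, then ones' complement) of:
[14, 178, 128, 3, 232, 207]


Sum = 762 mod 256 = 250
Complement = 5

5


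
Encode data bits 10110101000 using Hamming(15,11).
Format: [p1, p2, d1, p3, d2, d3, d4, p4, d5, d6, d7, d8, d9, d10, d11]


Parity bits: p1=0, p2=0, p3=1, p4=0

001101100101000


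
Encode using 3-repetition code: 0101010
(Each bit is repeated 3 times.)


Each bit -> 3 copies

000111000111000111000


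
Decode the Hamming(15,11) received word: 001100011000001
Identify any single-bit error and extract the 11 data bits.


Syndrome = 9: error at position 9

Data: 10000000001 (corrected bit 9)


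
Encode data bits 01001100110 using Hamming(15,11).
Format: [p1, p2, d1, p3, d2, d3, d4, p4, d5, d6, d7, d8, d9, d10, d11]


Parity bits: p1=1, p2=0, p3=1, p4=0

100110001100110


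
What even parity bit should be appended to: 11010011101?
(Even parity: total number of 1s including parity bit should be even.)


Number of 1s in data: 7
Parity bit: 1

1
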